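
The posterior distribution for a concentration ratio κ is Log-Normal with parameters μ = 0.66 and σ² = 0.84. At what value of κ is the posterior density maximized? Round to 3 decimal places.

0.835

Mode = exp(μ − σ²) = exp(-0.18) = 0.835.
Mean = exp(μ + σ²/2) = exp(1.080) = 2.945.
This is the posterior mode — the MAP estimate.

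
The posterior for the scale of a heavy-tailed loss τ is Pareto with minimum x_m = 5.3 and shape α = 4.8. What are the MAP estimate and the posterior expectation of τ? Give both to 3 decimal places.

The Pareto density is strictly decreasing on [x_m, ∞), so the mode is x_m = 5.300.
Mean = α·x_m/(α−1) = 4.8·5.3/3.8 = 6.695.

MAP = 5.300; posterior mean = 6.695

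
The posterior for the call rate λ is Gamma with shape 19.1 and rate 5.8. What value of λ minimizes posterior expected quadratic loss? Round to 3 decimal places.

3.293

Mode = (α−1)/β = 18.1/5.8 = 3.121.
Mean = α/β = 19.1/5.8 = 3.293.
Quadratic loss ⇒ the optimal estimator is the posterior mean.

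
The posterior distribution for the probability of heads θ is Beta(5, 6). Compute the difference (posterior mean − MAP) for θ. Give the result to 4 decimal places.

Mode = (5−1)/(5+6−2) = 4/9 = 0.4444.
Mean = 5/(5+6) = 5/11 = 0.4545.
Difference = 0.4545 − 0.4444 = 0.0101.

0.0101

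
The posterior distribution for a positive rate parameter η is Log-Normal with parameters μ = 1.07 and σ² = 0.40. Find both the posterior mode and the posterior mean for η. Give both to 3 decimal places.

posterior mode = 1.954, posterior mean = 3.561

Mode = exp(μ − σ²) = exp(0.67) = 1.954.
Mean = exp(μ + σ²/2) = exp(1.270) = 3.561.
The posterior is right-skewed, so the mean exceeds the mode.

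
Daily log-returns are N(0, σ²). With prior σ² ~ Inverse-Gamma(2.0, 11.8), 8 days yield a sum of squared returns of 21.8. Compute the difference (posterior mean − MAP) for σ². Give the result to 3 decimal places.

Posterior: Inverse-Gamma(shape = 2.0+8/2 = 6.0, scale = 11.8+21.8/2 = 22.7).
Mode = β/(α+1) = 22.7/7.0 = 3.243.
Mean = β/(α−1) = 22.7/5.0 = 4.540.
Difference = 4.540 − 3.243 = 1.297.
The posterior is right-skewed, so the mean exceeds the mode.

1.297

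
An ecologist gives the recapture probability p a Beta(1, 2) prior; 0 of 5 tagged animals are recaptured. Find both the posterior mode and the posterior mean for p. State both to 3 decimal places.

Posterior: Beta(1+0, 2+5) = Beta(1, 7).
Since α = 1 ≤ 1 and β > 1, the Beta density is monotone decreasing on [0,1]; the mode is at 0.
Mean = 1/(1+7) = 0.125.
Right-skewed posterior ⇒ mode < mean.

p_MAP = 0.000, E[p|data] = 0.125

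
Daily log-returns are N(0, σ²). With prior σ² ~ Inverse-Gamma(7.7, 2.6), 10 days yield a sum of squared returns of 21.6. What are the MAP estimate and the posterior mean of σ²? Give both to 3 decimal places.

Posterior: Inverse-Gamma(shape = 7.7+10/2 = 12.7, scale = 2.6+21.6/2 = 13.4).
Mode = β/(α+1) = 13.4/13.7 = 0.978.
Mean = β/(α−1) = 13.4/11.7 = 1.145.
Right-skewed posterior ⇒ mode < mean.

MAP: 0.978. Posterior mean: 1.145.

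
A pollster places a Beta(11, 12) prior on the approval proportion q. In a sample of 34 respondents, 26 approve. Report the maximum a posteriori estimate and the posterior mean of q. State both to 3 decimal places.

Posterior: Beta(11+26, 12+8) = Beta(37, 20).
Mode = (37−1)/(37+20−2) = 36/55 = 0.655.
Mean = 37/(37+20) = 37/57 = 0.649.

MAP: 0.655. Posterior mean: 0.649.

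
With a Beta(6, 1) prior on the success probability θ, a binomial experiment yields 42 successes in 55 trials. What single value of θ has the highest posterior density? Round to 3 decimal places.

Posterior: Beta(6+42, 1+13) = Beta(48, 14).
Mode = (48−1)/(48+14−2) = 47/60 = 0.783.
Mean = 48/(48+14) = 48/62 = 0.774.
This is the posterior mode — the MAP estimate.

0.783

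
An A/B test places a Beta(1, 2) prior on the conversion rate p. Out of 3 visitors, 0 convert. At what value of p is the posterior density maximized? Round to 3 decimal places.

0.000

Posterior: Beta(1+0, 2+3) = Beta(1, 5).
Since α = 1 ≤ 1 and β > 1, the Beta density is monotone decreasing on [0,1]; the mode is at 0.
Mean = 1/(1+5) = 0.167.
This is the posterior mode — the MAP estimate.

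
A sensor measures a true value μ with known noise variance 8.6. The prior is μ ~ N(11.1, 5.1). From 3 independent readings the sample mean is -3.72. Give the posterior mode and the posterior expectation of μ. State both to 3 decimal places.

posterior mode = 1.613, posterior expectation = 1.613

Posterior for μ is Normal. Precision-weighted mean: (1/5.1·11.1 + 3/8.6·-3.72) / (1/5.1 + 3/8.6) = 1.613.
A Normal posterior is symmetric, so mode = mean.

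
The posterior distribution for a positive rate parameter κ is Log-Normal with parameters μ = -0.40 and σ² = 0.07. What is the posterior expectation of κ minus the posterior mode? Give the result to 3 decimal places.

0.069

Mode = exp(μ − σ²) = exp(-0.47) = 0.625.
Mean = exp(μ + σ²/2) = exp(-0.365) = 0.694.
Difference = 0.694 − 0.625 = 0.069.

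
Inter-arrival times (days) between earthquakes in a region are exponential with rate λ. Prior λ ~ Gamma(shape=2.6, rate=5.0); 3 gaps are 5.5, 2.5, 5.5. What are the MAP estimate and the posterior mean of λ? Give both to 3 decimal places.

MAP = 0.249, posterior mean = 0.303

Σ times = 13.5. Posterior: Gamma(shape = 2.6+3 = 5.6, rate = 5.0+13.5 = 18.5).
Mode = (α−1)/β = 4.6/18.5 = 0.249.
Mean = α/β = 5.6/18.5 = 0.303.
Mean > mode: the posterior has a right tail.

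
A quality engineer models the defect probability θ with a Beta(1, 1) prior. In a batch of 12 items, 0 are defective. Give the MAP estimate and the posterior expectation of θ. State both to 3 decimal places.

Posterior: Beta(1+0, 1+12) = Beta(1, 13).
Since α = 1 ≤ 1 and β > 1, the Beta density is monotone decreasing on [0,1]; the mode is at 0.
Mean = 1/(1+13) = 0.071.

MAP: 0.000. Posterior mean: 0.071.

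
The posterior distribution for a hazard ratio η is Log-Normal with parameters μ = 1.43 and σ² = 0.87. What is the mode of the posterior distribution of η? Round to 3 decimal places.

Mode = exp(μ − σ²) = exp(0.56) = 1.751.
Mean = exp(μ + σ²/2) = exp(1.865) = 6.456.
This is the posterior mode — the MAP estimate.

1.751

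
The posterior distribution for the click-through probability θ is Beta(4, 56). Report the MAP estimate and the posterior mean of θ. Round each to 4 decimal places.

Mode = (4−1)/(4+56−2) = 3/58 = 0.0517.
Mean = 4/(4+56) = 4/60 = 0.0667.

MAP = 0.0517, posterior mean = 0.0667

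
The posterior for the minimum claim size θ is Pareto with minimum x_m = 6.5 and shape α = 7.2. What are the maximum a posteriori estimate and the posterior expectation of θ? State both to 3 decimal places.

The Pareto density is strictly decreasing on [x_m, ∞), so the mode is x_m = 6.500.
Mean = α·x_m/(α−1) = 7.2·6.5/6.2 = 7.548.
Right-skewed posterior ⇒ mode < mean.

MAP: 6.500. Posterior mean: 7.548.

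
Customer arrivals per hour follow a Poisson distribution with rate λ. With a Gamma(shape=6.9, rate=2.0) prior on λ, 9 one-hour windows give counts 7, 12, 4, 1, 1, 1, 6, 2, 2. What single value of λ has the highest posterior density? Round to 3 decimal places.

3.809

Σ counts = 36. Posterior: Gamma(shape = 6.9+36 = 42.9, rate = 2.0+9 = 11.0).
Mode = (α−1)/β = 41.9/11.0 = 3.809.
Mean = α/β = 42.9/11.0 = 3.900.
This is the posterior mode — the MAP estimate.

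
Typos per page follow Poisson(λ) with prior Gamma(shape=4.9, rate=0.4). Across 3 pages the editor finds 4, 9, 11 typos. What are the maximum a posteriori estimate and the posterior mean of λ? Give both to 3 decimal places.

maximum a posteriori estimate = 8.206, posterior mean = 8.500

Σ counts = 24. Posterior: Gamma(shape = 4.9+24 = 28.9, rate = 0.4+3 = 3.4).
Mode = (α−1)/β = 27.9/3.4 = 8.206.
Mean = α/β = 28.9/3.4 = 8.500.
Mean > mode: the posterior has a right tail.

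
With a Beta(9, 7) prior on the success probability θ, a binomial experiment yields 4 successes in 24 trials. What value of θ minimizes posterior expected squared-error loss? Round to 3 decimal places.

0.325

Posterior: Beta(9+4, 7+20) = Beta(13, 27).
Mode = (13−1)/(13+27−2) = 12/38 = 0.316.
Mean = 13/(13+27) = 13/40 = 0.325.
Squared-error loss ⇒ the optimal estimator is the posterior mean.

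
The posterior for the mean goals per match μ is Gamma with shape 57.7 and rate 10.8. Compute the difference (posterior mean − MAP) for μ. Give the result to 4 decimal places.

0.0926

Mode = (α−1)/β = 56.7/10.8 = 5.2500.
Mean = α/β = 57.7/10.8 = 5.3426.
Difference = 5.3426 − 5.2500 = 0.0926.
Mean > mode: the posterior has a right tail.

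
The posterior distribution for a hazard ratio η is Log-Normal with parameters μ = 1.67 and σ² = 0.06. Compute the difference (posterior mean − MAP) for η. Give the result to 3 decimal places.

Mode = exp(μ − σ²) = exp(1.61) = 5.003.
Mean = exp(μ + σ²/2) = exp(1.700) = 5.474.
Difference = 5.474 − 5.003 = 0.471.

0.471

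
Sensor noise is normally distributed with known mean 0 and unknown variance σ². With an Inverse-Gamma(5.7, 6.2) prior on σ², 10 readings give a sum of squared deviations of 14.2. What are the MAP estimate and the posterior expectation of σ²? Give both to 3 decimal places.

Posterior: Inverse-Gamma(shape = 5.7+10/2 = 10.7, scale = 6.2+14.2/2 = 13.3).
Mode = β/(α+1) = 13.3/11.7 = 1.137.
Mean = β/(α−1) = 13.3/9.7 = 1.371.

σ²_MAP = 1.137, E[σ²|data] = 1.371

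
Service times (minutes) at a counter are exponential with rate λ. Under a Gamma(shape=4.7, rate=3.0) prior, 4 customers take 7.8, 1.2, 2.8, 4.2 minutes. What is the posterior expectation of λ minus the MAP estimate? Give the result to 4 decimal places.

Σ times = 16.0. Posterior: Gamma(shape = 4.7+4 = 8.7, rate = 3.0+16.0 = 19.0).
Mode = (α−1)/β = 7.7/19.0 = 0.4053.
Mean = α/β = 8.7/19.0 = 0.4579.
Difference = 0.4579 − 0.4053 = 0.0526.
Mean > mode: the posterior has a right tail.

0.0526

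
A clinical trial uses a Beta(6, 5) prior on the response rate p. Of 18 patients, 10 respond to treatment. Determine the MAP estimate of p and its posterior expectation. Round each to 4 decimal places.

MAP estimate = 0.5556, posterior expectation = 0.5517

Posterior: Beta(6+10, 5+8) = Beta(16, 13).
Mode = (16−1)/(16+13−2) = 15/27 = 0.5556.
Mean = 16/(16+13) = 16/29 = 0.5517.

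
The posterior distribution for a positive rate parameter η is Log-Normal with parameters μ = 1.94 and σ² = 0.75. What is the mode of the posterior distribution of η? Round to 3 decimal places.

Mode = exp(μ − σ²) = exp(1.19) = 3.287.
Mean = exp(μ + σ²/2) = exp(2.315) = 10.125.
This is the posterior mode — the MAP estimate.

3.287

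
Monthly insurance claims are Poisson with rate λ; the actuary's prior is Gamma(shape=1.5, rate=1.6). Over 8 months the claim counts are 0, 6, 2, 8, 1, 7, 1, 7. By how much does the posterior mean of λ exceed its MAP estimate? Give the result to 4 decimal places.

0.1042

Σ counts = 32. Posterior: Gamma(shape = 1.5+32 = 33.5, rate = 1.6+8 = 9.6).
Mode = (α−1)/β = 32.5/9.6 = 3.3854.
Mean = α/β = 33.5/9.6 = 3.4896.
Difference = 3.4896 − 3.3854 = 0.1042.
Mean > mode: the posterior has a right tail.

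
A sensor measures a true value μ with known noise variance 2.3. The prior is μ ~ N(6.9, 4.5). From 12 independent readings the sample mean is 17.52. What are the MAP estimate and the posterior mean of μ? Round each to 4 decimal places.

MAP estimate = 17.0861, posterior mean = 17.0861

Posterior for μ is Normal. Precision-weighted mean: (1/4.5·6.9 + 12/2.3·17.52) / (1/4.5 + 12/2.3) = 17.0861.
A Normal posterior is symmetric, so mode = mean.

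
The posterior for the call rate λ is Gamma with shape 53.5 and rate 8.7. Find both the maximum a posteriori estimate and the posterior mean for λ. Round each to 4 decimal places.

Mode = (α−1)/β = 52.5/8.7 = 6.0345.
Mean = α/β = 53.5/8.7 = 6.1494.
The posterior is right-skewed, so the mean exceeds the mode.

maximum a posteriori estimate = 6.0345, posterior mean = 6.1494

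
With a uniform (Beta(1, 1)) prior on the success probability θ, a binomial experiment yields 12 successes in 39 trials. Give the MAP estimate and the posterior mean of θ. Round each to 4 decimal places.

Posterior: Beta(1+12, 1+27) = Beta(13, 28).
Mode = (13−1)/(13+28−2) = 12/39 = 0.3077.
With a flat prior the MAP equals the MLE, 12/39.
Mean = 13/(13+28) = 13/41 = 0.3171.

MAP estimate = 0.3077, posterior mean = 0.3171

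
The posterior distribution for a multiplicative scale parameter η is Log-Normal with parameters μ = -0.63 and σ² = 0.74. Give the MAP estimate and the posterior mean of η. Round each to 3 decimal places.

Mode = exp(μ − σ²) = exp(-1.37) = 0.254.
Mean = exp(μ + σ²/2) = exp(-0.260) = 0.771.
The posterior is right-skewed, so the mean exceeds the mode.

η_MAP = 0.254, E[η|data] = 0.771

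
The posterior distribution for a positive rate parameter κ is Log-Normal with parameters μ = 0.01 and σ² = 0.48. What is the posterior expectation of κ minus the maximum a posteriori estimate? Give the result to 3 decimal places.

0.659

Mode = exp(μ − σ²) = exp(-0.47) = 0.625.
Mean = exp(μ + σ²/2) = exp(0.250) = 1.284.
Difference = 1.284 − 0.625 = 0.659.
The mean is pulled above the mode by the posterior's right skew.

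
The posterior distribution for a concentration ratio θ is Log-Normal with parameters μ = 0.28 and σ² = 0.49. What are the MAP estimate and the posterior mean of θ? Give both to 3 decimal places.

Mode = exp(μ − σ²) = exp(-0.21) = 0.811.
Mean = exp(μ + σ²/2) = exp(0.525) = 1.690.
Mean > mode: the posterior has a right tail.

MAP = 0.811; posterior mean = 1.690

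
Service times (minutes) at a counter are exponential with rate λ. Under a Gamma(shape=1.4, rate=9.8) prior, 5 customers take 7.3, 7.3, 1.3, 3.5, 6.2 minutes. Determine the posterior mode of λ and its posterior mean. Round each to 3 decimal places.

Σ times = 25.6. Posterior: Gamma(shape = 1.4+5 = 6.4, rate = 9.8+25.6 = 35.4).
Mode = (α−1)/β = 5.4/35.4 = 0.153.
Mean = α/β = 6.4/35.4 = 0.181.

posterior mode = 0.153, posterior mean = 0.181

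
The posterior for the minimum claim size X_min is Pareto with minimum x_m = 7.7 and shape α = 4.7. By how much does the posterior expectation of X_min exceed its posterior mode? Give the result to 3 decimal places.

2.081

The Pareto density is strictly decreasing on [x_m, ∞), so the mode is x_m = 7.700.
Mean = α·x_m/(α−1) = 4.7·7.7/3.7 = 9.781.
Difference = 9.781 − 7.700 = 2.081.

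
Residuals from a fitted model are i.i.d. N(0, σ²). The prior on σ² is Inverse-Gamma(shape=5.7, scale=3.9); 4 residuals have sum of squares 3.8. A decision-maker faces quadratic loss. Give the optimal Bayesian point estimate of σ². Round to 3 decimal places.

Posterior: Inverse-Gamma(shape = 5.7+4/2 = 7.7, scale = 3.9+3.8/2 = 5.8).
Mode = β/(α+1) = 5.8/8.7 = 0.667.
Mean = β/(α−1) = 5.8/6.7 = 0.866.
Quadratic loss ⇒ the optimal estimator is the posterior mean.

0.866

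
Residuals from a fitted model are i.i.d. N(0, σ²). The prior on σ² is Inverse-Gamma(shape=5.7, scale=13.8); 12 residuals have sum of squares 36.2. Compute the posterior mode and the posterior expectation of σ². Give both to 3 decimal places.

Posterior: Inverse-Gamma(shape = 5.7+12/2 = 11.7, scale = 13.8+36.2/2 = 31.9).
Mode = β/(α+1) = 31.9/12.7 = 2.512.
Mean = β/(α−1) = 31.9/10.7 = 2.981.

σ²_MAP = 2.512, E[σ²|data] = 2.981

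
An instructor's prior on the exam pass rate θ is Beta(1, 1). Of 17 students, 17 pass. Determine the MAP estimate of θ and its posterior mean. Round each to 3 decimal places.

MAP = 1.000, posterior mean = 0.947

Posterior: Beta(1+17, 1+0) = Beta(18, 1).
Since β = 1 ≤ 1 and α > 1, the Beta density is monotone increasing on [0,1]; the mode is at 1.
Mean = 18/(18+1) = 0.947.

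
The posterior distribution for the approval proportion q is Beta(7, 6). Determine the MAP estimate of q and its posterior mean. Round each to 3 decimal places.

MAP: 0.545. Posterior mean: 0.538.

Mode = (7−1)/(7+6−2) = 6/11 = 0.545.
Mean = 7/(7+6) = 7/13 = 0.538.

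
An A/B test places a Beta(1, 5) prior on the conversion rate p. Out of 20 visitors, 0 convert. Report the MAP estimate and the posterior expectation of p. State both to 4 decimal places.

MAP = 0.0000; posterior mean = 0.0385

Posterior: Beta(1+0, 5+20) = Beta(1, 25).
Since α = 1 ≤ 1 and β > 1, the Beta density is monotone decreasing on [0,1]; the mode is at 0.
Mean = 1/(1+25) = 0.0385.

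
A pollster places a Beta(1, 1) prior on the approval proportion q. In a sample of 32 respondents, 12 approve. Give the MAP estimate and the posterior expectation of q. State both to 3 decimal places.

MAP = 0.375, posterior mean = 0.382

Posterior: Beta(1+12, 1+20) = Beta(13, 21).
Mode = (13−1)/(13+21−2) = 12/32 = 0.375.
With a flat prior the MAP equals the MLE, 12/32.
Mean = 13/(13+21) = 13/34 = 0.382.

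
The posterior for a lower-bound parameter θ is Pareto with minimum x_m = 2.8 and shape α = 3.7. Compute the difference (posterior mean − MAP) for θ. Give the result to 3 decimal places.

1.037

The Pareto density is strictly decreasing on [x_m, ∞), so the mode is x_m = 2.800.
Mean = α·x_m/(α−1) = 3.7·2.8/2.7 = 3.837.
Difference = 3.837 − 2.800 = 1.037.
Right-skewed posterior ⇒ mode < mean.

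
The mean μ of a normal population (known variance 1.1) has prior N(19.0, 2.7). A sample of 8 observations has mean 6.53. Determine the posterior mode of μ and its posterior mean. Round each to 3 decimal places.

Posterior for μ is Normal. Precision-weighted mean: (1/2.7·19.0 + 8/1.1·6.53) / (1/2.7 + 8/1.1) = 7.134.
A Normal posterior is symmetric, so mode = mean.

MAP = 7.134; posterior mean = 7.134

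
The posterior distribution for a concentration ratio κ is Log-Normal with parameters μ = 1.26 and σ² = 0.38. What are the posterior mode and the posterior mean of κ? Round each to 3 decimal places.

Mode = exp(μ − σ²) = exp(0.88) = 2.411.
Mean = exp(μ + σ²/2) = exp(1.450) = 4.263.
Mean > mode: the posterior has a right tail.

MAP = 2.411, posterior mean = 4.263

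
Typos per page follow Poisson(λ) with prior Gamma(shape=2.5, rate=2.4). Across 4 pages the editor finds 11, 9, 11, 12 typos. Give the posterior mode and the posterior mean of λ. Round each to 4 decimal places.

Σ counts = 43. Posterior: Gamma(shape = 2.5+43 = 45.5, rate = 2.4+4 = 6.4).
Mode = (α−1)/β = 44.5/6.4 = 6.9531.
Mean = α/β = 45.5/6.4 = 7.1094.
Right-skewed posterior ⇒ mode < mean.

MAP: 6.9531. Posterior mean: 7.1094.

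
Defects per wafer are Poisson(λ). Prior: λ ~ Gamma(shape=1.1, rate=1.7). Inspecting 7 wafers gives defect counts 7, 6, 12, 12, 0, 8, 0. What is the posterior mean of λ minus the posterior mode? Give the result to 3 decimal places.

0.115

Σ counts = 45. Posterior: Gamma(shape = 1.1+45 = 46.1, rate = 1.7+7 = 8.7).
Mode = (α−1)/β = 45.1/8.7 = 5.184.
Mean = α/β = 46.1/8.7 = 5.299.
Difference = 5.299 − 5.184 = 0.115.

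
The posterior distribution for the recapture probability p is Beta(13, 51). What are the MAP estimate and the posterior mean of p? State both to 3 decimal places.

Mode = (13−1)/(13+51−2) = 12/62 = 0.194.
Mean = 13/(13+51) = 13/64 = 0.203.
Right-skewed posterior ⇒ mode < mean.

MAP: 0.194. Posterior mean: 0.203.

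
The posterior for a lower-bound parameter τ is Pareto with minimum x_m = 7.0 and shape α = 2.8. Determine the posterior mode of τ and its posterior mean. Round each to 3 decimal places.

The Pareto density is strictly decreasing on [x_m, ∞), so the mode is x_m = 7.000.
Mean = α·x_m/(α−1) = 2.8·7.0/1.8 = 10.889.
Mean > mode: the posterior has a right tail.

MAP = 7.000, posterior mean = 10.889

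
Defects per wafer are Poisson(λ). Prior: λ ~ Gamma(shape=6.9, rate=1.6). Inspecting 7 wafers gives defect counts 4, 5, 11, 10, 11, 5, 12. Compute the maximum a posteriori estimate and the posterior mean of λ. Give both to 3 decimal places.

maximum a posteriori estimate = 7.430, posterior mean = 7.547

Σ counts = 58. Posterior: Gamma(shape = 6.9+58 = 64.9, rate = 1.6+7 = 8.6).
Mode = (α−1)/β = 63.9/8.6 = 7.430.
Mean = α/β = 64.9/8.6 = 7.547.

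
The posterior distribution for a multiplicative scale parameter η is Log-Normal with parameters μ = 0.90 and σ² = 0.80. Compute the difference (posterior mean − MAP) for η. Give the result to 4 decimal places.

2.5641

Mode = exp(μ − σ²) = exp(0.10) = 1.1052.
Mean = exp(μ + σ²/2) = exp(1.300) = 3.6693.
Difference = 3.6693 − 1.1052 = 2.5641.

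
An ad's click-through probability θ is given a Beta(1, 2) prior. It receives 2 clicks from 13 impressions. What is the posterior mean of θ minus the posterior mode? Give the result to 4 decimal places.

Posterior: Beta(1+2, 2+11) = Beta(3, 13).
Mode = (3−1)/(3+13−2) = 2/14 = 0.1429.
Mean = 3/(3+13) = 3/16 = 0.1875.
Difference = 0.1875 − 0.1429 = 0.0446.
The mean is pulled above the mode by the posterior's right skew.

0.0446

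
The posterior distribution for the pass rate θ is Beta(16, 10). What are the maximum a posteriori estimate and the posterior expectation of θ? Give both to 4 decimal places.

Mode = (16−1)/(16+10−2) = 15/24 = 0.6250.
Mean = 16/(16+10) = 16/26 = 0.6154.
Mode > mean: the posterior has a left tail.

MAP: 0.6250. Posterior mean: 0.6154.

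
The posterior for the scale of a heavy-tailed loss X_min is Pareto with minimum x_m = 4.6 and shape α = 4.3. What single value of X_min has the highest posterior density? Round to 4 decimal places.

The Pareto density is strictly decreasing on [x_m, ∞), so the mode is x_m = 4.6000.
Mean = α·x_m/(α−1) = 4.3·4.6/3.3 = 5.9939.
This is the posterior mode — the MAP estimate.

4.6000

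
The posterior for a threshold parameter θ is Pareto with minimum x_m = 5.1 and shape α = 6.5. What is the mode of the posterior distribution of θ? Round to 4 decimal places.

The Pareto density is strictly decreasing on [x_m, ∞), so the mode is x_m = 5.1000.
Mean = α·x_m/(α−1) = 6.5·5.1/5.5 = 6.0273.
This is the posterior mode — the MAP estimate.

5.1000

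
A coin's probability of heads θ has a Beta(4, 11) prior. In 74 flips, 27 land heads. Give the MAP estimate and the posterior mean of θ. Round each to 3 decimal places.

MAP: 0.345. Posterior mean: 0.348.

Posterior: Beta(4+27, 11+47) = Beta(31, 58).
Mode = (31−1)/(31+58−2) = 30/87 = 0.345.
Mean = 31/(31+58) = 31/89 = 0.348.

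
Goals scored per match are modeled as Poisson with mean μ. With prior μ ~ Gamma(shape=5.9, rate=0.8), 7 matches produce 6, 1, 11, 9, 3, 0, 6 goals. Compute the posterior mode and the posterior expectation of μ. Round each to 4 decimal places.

Σ counts = 36. Posterior: Gamma(shape = 5.9+36 = 41.9, rate = 0.8+7 = 7.8).
Mode = (α−1)/β = 40.9/7.8 = 5.2436.
Mean = α/β = 41.9/7.8 = 5.3718.

posterior mode = 5.2436, posterior expectation = 5.3718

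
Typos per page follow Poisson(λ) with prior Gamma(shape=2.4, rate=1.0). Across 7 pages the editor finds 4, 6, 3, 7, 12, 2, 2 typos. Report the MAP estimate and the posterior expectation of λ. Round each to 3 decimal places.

MAP estimate = 4.675, posterior expectation = 4.800

Σ counts = 36. Posterior: Gamma(shape = 2.4+36 = 38.4, rate = 1.0+7 = 8.0).
Mode = (α−1)/β = 37.4/8.0 = 4.675.
Mean = α/β = 38.4/8.0 = 4.800.
Mean > mode: the posterior has a right tail.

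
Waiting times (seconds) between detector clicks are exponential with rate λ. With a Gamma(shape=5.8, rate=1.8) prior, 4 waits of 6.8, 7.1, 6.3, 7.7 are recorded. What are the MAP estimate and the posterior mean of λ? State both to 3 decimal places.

Σ times = 27.9. Posterior: Gamma(shape = 5.8+4 = 9.8, rate = 1.8+27.9 = 29.7).
Mode = (α−1)/β = 8.8/29.7 = 0.296.
Mean = α/β = 9.8/29.7 = 0.330.

MAP = 0.296; posterior mean = 0.330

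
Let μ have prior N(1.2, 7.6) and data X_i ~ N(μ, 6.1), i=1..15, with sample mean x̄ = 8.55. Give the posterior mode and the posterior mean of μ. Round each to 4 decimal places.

MAP: 8.1767. Posterior mean: 8.1767.

Posterior for μ is Normal. Precision-weighted mean: (1/7.6·1.2 + 15/6.1·8.55) / (1/7.6 + 15/6.1) = 8.1767.
A Normal posterior is symmetric, so mode = mean.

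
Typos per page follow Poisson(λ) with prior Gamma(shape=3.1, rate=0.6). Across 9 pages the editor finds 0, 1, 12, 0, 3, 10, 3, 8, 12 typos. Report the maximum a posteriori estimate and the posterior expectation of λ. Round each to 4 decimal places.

MAP: 5.3229. Posterior mean: 5.4271.

Σ counts = 49. Posterior: Gamma(shape = 3.1+49 = 52.1, rate = 0.6+9 = 9.6).
Mode = (α−1)/β = 51.1/9.6 = 5.3229.
Mean = α/β = 52.1/9.6 = 5.4271.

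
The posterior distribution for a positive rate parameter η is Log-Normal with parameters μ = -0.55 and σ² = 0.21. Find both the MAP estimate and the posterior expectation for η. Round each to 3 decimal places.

Mode = exp(μ − σ²) = exp(-0.76) = 0.468.
Mean = exp(μ + σ²/2) = exp(-0.445) = 0.641.
The mean is pulled above the mode by the posterior's right skew.

MAP = 0.468, posterior mean = 0.641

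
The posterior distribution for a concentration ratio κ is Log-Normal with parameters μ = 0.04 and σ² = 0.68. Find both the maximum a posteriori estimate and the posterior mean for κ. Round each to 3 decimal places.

Mode = exp(μ − σ²) = exp(-0.64) = 0.527.
Mean = exp(μ + σ²/2) = exp(0.380) = 1.462.
The mean is pulled above the mode by the posterior's right skew.

MAP = 0.527; posterior mean = 1.462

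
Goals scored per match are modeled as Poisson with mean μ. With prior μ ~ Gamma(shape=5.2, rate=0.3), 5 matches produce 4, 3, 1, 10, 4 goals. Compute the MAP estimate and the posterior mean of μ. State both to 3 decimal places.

MAP: 4.943. Posterior mean: 5.132.

Σ counts = 22. Posterior: Gamma(shape = 5.2+22 = 27.2, rate = 0.3+5 = 5.3).
Mode = (α−1)/β = 26.2/5.3 = 4.943.
Mean = α/β = 27.2/5.3 = 5.132.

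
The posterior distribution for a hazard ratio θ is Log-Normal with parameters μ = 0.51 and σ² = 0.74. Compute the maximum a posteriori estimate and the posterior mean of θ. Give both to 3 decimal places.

maximum a posteriori estimate = 0.795, posterior mean = 2.411

Mode = exp(μ − σ²) = exp(-0.23) = 0.795.
Mean = exp(μ + σ²/2) = exp(0.880) = 2.411.
The posterior is right-skewed, so the mean exceeds the mode.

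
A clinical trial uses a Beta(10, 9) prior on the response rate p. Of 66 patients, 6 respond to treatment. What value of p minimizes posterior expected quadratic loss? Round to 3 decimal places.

Posterior: Beta(10+6, 9+60) = Beta(16, 69).
Mode = (16−1)/(16+69−2) = 15/83 = 0.181.
Mean = 16/(16+69) = 16/85 = 0.188.
Quadratic loss ⇒ the optimal estimator is the posterior mean.

0.188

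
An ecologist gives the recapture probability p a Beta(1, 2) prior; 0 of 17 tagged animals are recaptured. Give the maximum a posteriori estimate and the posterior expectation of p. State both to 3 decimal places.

MAP = 0.000; posterior mean = 0.050

Posterior: Beta(1+0, 2+17) = Beta(1, 19).
Since α = 1 ≤ 1 and β > 1, the Beta density is monotone decreasing on [0,1]; the mode is at 0.
Mean = 1/(1+19) = 0.050.
Right-skewed posterior ⇒ mode < mean.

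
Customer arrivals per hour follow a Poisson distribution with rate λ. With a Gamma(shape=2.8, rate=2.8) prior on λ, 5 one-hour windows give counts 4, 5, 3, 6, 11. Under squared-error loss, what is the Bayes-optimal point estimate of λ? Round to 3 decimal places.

4.077

Σ counts = 29. Posterior: Gamma(shape = 2.8+29 = 31.8, rate = 2.8+5 = 7.8).
Mode = (α−1)/β = 30.8/7.8 = 3.949.
Mean = α/β = 31.8/7.8 = 4.077.
Squared-error loss ⇒ the optimal estimator is the posterior mean.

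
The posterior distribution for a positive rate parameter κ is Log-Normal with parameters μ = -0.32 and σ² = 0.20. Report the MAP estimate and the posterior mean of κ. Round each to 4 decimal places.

MAP = 0.5945, posterior mean = 0.8025

Mode = exp(μ − σ²) = exp(-0.52) = 0.5945.
Mean = exp(μ + σ²/2) = exp(-0.220) = 0.8025.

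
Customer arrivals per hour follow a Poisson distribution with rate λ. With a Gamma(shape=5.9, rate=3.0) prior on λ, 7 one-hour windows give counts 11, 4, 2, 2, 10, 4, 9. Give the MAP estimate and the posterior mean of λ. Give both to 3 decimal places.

MAP = 4.690; posterior mean = 4.790

Σ counts = 42. Posterior: Gamma(shape = 5.9+42 = 47.9, rate = 3.0+7 = 10.0).
Mode = (α−1)/β = 46.9/10.0 = 4.690.
Mean = α/β = 47.9/10.0 = 4.790.
Right-skewed posterior ⇒ mode < mean.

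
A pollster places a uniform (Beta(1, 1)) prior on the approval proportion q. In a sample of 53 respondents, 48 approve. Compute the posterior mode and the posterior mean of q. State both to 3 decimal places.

Posterior: Beta(1+48, 1+5) = Beta(49, 6).
Mode = (49−1)/(49+6−2) = 48/53 = 0.906.
With a flat prior the MAP equals the MLE, 48/53.
Mean = 49/(49+6) = 49/55 = 0.891.

MAP = 0.906; posterior mean = 0.891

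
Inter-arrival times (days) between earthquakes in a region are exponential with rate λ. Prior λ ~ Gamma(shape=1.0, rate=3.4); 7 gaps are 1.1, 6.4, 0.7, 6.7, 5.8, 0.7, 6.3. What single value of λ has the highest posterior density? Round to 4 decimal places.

Σ times = 27.7. Posterior: Gamma(shape = 1.0+7 = 8.0, rate = 3.4+27.7 = 31.1).
Mode = (α−1)/β = 7.0/31.1 = 0.2251.
Mean = α/β = 8.0/31.1 = 0.2572.
This is the posterior mode — the MAP estimate.

0.2251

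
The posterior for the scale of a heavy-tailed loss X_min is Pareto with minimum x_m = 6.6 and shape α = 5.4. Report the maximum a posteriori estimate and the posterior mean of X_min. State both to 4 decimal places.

The Pareto density is strictly decreasing on [x_m, ∞), so the mode is x_m = 6.6000.
Mean = α·x_m/(α−1) = 5.4·6.6/4.4 = 8.1000.

MAP = 6.6000; posterior mean = 8.1000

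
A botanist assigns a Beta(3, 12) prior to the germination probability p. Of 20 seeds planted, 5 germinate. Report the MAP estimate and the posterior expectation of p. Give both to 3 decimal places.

MAP = 0.212; posterior mean = 0.229

Posterior: Beta(3+5, 12+15) = Beta(8, 27).
Mode = (8−1)/(8+27−2) = 7/33 = 0.212.
Mean = 8/(8+27) = 8/35 = 0.229.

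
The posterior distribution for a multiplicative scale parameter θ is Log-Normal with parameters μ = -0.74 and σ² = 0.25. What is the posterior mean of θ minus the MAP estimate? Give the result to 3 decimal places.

0.169

Mode = exp(μ − σ²) = exp(-0.99) = 0.372.
Mean = exp(μ + σ²/2) = exp(-0.615) = 0.541.
Difference = 0.541 − 0.372 = 0.169.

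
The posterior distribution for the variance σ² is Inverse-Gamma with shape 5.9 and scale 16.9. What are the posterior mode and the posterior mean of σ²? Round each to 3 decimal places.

MAP: 2.449. Posterior mean: 3.449.

Mode = β/(α+1) = 16.9/6.9 = 2.449.
Mean = β/(α−1) = 16.9/4.9 = 3.449.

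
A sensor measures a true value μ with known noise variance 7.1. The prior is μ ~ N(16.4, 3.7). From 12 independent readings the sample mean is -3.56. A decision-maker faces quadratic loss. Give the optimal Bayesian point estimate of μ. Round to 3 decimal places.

-0.808

Posterior for μ is Normal. Precision-weighted mean: (1/3.7·16.4 + 12/7.1·-3.56) / (1/3.7 + 12/7.1) = -0.808.
A Normal posterior is symmetric, so mode = mean.
Quadratic loss ⇒ the optimal estimator is the posterior mean.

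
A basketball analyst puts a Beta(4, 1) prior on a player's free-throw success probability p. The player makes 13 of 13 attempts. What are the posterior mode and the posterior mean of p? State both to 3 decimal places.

Posterior: Beta(4+13, 1+0) = Beta(17, 1).
Since β = 1 ≤ 1 and α > 1, the Beta density is monotone increasing on [0,1]; the mode is at 1.
Mean = 17/(17+1) = 0.944.

posterior mode = 1.000, posterior mean = 0.944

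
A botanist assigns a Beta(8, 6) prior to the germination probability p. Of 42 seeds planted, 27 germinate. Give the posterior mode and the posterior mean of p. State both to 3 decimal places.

Posterior: Beta(8+27, 6+15) = Beta(35, 21).
Mode = (35−1)/(35+21−2) = 34/54 = 0.630.
Mean = 35/(35+21) = 35/56 = 0.625.

MAP = 0.630, posterior mean = 0.625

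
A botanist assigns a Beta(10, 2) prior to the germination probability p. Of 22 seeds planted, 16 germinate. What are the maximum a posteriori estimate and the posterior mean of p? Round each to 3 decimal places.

Posterior: Beta(10+16, 2+6) = Beta(26, 8).
Mode = (26−1)/(26+8−2) = 25/32 = 0.781.
Mean = 26/(26+8) = 26/34 = 0.765.

MAP: 0.781. Posterior mean: 0.765.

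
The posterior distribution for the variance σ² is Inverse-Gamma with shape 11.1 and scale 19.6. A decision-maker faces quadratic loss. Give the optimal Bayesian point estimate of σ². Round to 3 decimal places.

Mode = β/(α+1) = 19.6/12.1 = 1.620.
Mean = β/(α−1) = 19.6/10.1 = 1.941.
Quadratic loss ⇒ the optimal estimator is the posterior mean.

1.941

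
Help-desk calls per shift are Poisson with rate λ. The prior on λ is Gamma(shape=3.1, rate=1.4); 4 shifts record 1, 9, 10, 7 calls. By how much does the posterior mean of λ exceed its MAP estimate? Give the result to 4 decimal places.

0.1852

Σ counts = 27. Posterior: Gamma(shape = 3.1+27 = 30.1, rate = 1.4+4 = 5.4).
Mode = (α−1)/β = 29.1/5.4 = 5.3889.
Mean = α/β = 30.1/5.4 = 5.5741.
Difference = 5.5741 − 5.3889 = 0.1852.
The mean is pulled above the mode by the posterior's right skew.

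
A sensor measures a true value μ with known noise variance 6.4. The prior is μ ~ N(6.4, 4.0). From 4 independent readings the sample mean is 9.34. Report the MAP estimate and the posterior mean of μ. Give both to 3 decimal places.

MAP estimate = 8.500, posterior mean = 8.500

Posterior for μ is Normal. Precision-weighted mean: (1/4.0·6.4 + 4/6.4·9.34) / (1/4.0 + 4/6.4) = 8.500.
A Normal posterior is symmetric, so mode = mean.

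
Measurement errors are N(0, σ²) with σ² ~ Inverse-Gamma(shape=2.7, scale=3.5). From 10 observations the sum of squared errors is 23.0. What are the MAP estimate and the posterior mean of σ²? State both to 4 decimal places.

MAP: 1.7241. Posterior mean: 2.2388.

Posterior: Inverse-Gamma(shape = 2.7+10/2 = 7.7, scale = 3.5+23.0/2 = 15.0).
Mode = β/(α+1) = 15.0/8.7 = 1.7241.
Mean = β/(α−1) = 15.0/6.7 = 2.2388.
The posterior is right-skewed, so the mean exceeds the mode.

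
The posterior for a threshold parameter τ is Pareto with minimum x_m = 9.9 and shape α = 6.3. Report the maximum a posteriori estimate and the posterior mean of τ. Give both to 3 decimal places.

The Pareto density is strictly decreasing on [x_m, ∞), so the mode is x_m = 9.900.
Mean = α·x_m/(α−1) = 6.3·9.9/5.3 = 11.768.

maximum a posteriori estimate = 9.900, posterior mean = 11.768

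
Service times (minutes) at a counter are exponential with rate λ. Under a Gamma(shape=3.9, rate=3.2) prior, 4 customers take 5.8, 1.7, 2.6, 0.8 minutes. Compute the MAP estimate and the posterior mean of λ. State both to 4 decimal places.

MAP = 0.4894; posterior mean = 0.5603

Σ times = 10.9. Posterior: Gamma(shape = 3.9+4 = 7.9, rate = 3.2+10.9 = 14.1).
Mode = (α−1)/β = 6.9/14.1 = 0.4894.
Mean = α/β = 7.9/14.1 = 0.5603.
Mean > mode: the posterior has a right tail.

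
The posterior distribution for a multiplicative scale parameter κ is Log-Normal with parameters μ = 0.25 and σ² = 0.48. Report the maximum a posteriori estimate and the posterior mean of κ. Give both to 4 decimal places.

Mode = exp(μ − σ²) = exp(-0.23) = 0.7945.
Mean = exp(μ + σ²/2) = exp(0.490) = 1.6323.
Right-skewed posterior ⇒ mode < mean.

maximum a posteriori estimate = 0.7945, posterior mean = 1.6323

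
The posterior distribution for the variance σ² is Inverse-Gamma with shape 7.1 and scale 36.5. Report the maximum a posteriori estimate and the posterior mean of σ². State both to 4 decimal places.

maximum a posteriori estimate = 4.5062, posterior mean = 5.9836

Mode = β/(α+1) = 36.5/8.1 = 4.5062.
Mean = β/(α−1) = 36.5/6.1 = 5.9836.
The mean is pulled above the mode by the posterior's right skew.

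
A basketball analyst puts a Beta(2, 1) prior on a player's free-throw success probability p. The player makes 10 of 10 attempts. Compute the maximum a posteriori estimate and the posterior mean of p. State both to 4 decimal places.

maximum a posteriori estimate = 1.0000, posterior mean = 0.9231

Posterior: Beta(2+10, 1+0) = Beta(12, 1).
Since β = 1 ≤ 1 and α > 1, the Beta density is monotone increasing on [0,1]; the mode is at 1.
Mean = 12/(12+1) = 0.9231.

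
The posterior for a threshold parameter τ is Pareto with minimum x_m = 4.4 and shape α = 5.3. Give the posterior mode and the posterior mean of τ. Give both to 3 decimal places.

The Pareto density is strictly decreasing on [x_m, ∞), so the mode is x_m = 4.400.
Mean = α·x_m/(α−1) = 5.3·4.4/4.3 = 5.423.

MAP = 4.400; posterior mean = 5.423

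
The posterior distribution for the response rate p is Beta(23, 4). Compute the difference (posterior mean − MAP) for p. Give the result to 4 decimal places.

-0.0281

Mode = (23−1)/(23+4−2) = 22/25 = 0.8800.
Mean = 23/(23+4) = 23/27 = 0.8519.
Difference = 0.8519 − 0.8800 = -0.0281.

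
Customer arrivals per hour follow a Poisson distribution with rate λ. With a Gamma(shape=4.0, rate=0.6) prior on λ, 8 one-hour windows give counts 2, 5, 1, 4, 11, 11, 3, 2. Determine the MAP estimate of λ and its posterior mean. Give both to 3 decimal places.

Σ counts = 39. Posterior: Gamma(shape = 4.0+39 = 43.0, rate = 0.6+8 = 8.6).
Mode = (α−1)/β = 42.0/8.6 = 4.884.
Mean = α/β = 43.0/8.6 = 5.000.
The posterior is right-skewed, so the mean exceeds the mode.

λ_MAP = 4.884, E[λ|data] = 5.000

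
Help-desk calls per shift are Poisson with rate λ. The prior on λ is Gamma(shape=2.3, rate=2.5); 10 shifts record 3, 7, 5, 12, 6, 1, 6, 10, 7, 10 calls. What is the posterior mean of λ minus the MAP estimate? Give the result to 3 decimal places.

0.080

Σ counts = 67. Posterior: Gamma(shape = 2.3+67 = 69.3, rate = 2.5+10 = 12.5).
Mode = (α−1)/β = 68.3/12.5 = 5.464.
Mean = α/β = 69.3/12.5 = 5.544.
Difference = 5.544 − 5.464 = 0.080.
The mean is pulled above the mode by the posterior's right skew.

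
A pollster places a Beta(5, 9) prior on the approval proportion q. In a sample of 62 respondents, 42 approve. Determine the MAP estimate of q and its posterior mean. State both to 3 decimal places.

MAP = 0.622, posterior mean = 0.618

Posterior: Beta(5+42, 9+20) = Beta(47, 29).
Mode = (47−1)/(47+29−2) = 46/74 = 0.622.
Mean = 47/(47+29) = 47/76 = 0.618.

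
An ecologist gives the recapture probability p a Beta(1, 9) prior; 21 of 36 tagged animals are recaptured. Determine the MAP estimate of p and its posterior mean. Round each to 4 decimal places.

MAP = 0.4773, posterior mean = 0.4783

Posterior: Beta(1+21, 9+15) = Beta(22, 24).
Mode = (22−1)/(22+24−2) = 21/44 = 0.4773.
Mean = 22/(22+24) = 22/46 = 0.4783.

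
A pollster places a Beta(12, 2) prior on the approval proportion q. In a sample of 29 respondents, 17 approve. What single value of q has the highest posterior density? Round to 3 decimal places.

0.683

Posterior: Beta(12+17, 2+12) = Beta(29, 14).
Mode = (29−1)/(29+14−2) = 28/41 = 0.683.
Mean = 29/(29+14) = 29/43 = 0.674.
This is the posterior mode — the MAP estimate.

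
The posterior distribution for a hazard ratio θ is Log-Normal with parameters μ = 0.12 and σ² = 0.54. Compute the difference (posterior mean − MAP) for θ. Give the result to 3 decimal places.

0.820

Mode = exp(μ − σ²) = exp(-0.42) = 0.657.
Mean = exp(μ + σ²/2) = exp(0.390) = 1.477.
Difference = 1.477 − 0.657 = 0.820.
Mean > mode: the posterior has a right tail.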